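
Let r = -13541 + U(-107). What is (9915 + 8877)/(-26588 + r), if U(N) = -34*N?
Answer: -18792/36491 ≈ -0.51498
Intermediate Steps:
r = -9903 (r = -13541 - 34*(-107) = -13541 + 3638 = -9903)
(9915 + 8877)/(-26588 + r) = (9915 + 8877)/(-26588 - 9903) = 18792/(-36491) = 18792*(-1/36491) = -18792/36491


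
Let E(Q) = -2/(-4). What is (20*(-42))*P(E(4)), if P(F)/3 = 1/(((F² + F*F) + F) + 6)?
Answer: -360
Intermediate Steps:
E(Q) = ½ (E(Q) = -2*(-¼) = ½)
P(F) = 3/(6 + F + 2*F²) (P(F) = 3/(((F² + F*F) + F) + 6) = 3/(((F² + F²) + F) + 6) = 3/((2*F² + F) + 6) = 3/((F + 2*F²) + 6) = 3/(6 + F + 2*F²))
(20*(-42))*P(E(4)) = (20*(-42))*(3/(6 + ½ + 2*(½)²)) = -2520/(6 + ½ + 2*(¼)) = -2520/(6 + ½ + ½) = -2520/7 = -840*3/7 = -360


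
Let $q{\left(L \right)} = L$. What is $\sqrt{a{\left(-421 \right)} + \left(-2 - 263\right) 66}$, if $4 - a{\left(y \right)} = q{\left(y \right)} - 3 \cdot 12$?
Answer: $i \sqrt{17029} \approx 130.5 i$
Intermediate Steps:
$a{\left(y \right)} = 40 - y$ ($a{\left(y \right)} = 4 - \left(y - 3 \cdot 12\right) = 4 - \left(y - 36\right) = 4 - \left(-36 + y\right) = 40 - y$)
$\sqrt{a{\left(-421 \right)} + \left(-2 - 263\right) 66} = \sqrt{\left(40 - -421\right) + \left(-2 - 263\right) 66} = \sqrt{\left(40 + 421\right) - 17490} = \sqrt{461 - 17490} = \sqrt{-17029} = i \sqrt{17029}$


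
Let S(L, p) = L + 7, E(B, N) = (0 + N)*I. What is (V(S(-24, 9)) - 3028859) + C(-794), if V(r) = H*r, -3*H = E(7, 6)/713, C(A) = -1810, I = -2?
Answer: -2160867065/713 ≈ -3.0307e+6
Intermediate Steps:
E(B, N) = -2*N (E(B, N) = (0 + N)*(-2) = N*(-2) = -2*N)
S(L, p) = 7 + L
H = 4/713 (H = -(-2*6)/(3*713) = -(-4)/713 = -⅓*(-12/713) = 4/713 ≈ 0.0056101)
V(r) = 4*r/713
(V(S(-24, 9)) - 3028859) + C(-794) = (4*(7 - 24)/713 - 3028859) - 1810 = ((4/713)*(-17) - 3028859) - 1810 = (-68/713 - 3028859) - 1810 = -2159576535/713 - 1810 = -2160867065/713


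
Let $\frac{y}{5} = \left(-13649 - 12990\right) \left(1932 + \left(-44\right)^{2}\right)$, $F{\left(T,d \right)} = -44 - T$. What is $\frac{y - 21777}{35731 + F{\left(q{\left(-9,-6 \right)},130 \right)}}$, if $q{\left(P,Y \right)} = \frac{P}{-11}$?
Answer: $- \frac{5667420407}{392548} \approx -14438.0$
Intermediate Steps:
$q{\left(P,Y \right)} = - \frac{P}{11}$ ($q{\left(P,Y \right)} = P \left(- \frac{1}{11}\right) = - \frac{P}{11}$)
$y = -515198260$ ($y = 5 \left(-13649 - 12990\right) \left(1932 + \left(-44\right)^{2}\right) = 5 \left(- 26639 \left(1932 + 1936\right)\right) = 5 \left(\left(-26639\right) 3868\right) = 5 \left(-103039652\right) = -515198260$)
$\frac{y - 21777}{35731 + F{\left(q{\left(-9,-6 \right)},130 \right)}} = \frac{-515198260 - 21777}{35731 - \left(44 - - \frac{9}{11}\right)} = - \frac{515220037}{35731 - \frac{493}{11}} = - \frac{515220037}{\frac{392548}{11}} = \left(-515220037\right) \frac{11}{392548} = - \frac{5667420407}{392548}$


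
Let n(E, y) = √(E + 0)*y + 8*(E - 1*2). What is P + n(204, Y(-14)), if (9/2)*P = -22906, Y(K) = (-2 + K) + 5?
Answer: -31268/9 - 22*√51 ≈ -3631.3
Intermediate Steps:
Y(K) = 3 + K
P = -45812/9 (P = (2/9)*(-22906) = -45812/9 ≈ -5090.2)
n(E, y) = -16 + 8*E + y*√E (n(E, y) = √E*y + 8*(E - 2) = y*√E + 8*(-2 + E) = y*√E + (-16 + 8*E) = -16 + 8*E + y*√E)
P + n(204, Y(-14)) = -45812/9 + (-16 + 8*204 + (3 - 14)*√204) = -45812/9 + (-16 + 1632 - 22*√51) = -45812/9 + (1616 - 22*√51) = -31268/9 - 22*√51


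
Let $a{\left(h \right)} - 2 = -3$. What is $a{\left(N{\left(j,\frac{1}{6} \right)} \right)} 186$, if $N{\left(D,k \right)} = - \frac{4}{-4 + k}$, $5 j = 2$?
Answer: $-186$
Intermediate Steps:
$j = \frac{2}{5}$ ($j = \frac{1}{5} \cdot 2 = \frac{2}{5} \approx 0.4$)
$a{\left(h \right)} = -1$ ($a{\left(h \right)} = 2 - 3 = -1$)
$a{\left(N{\left(j,\frac{1}{6} \right)} \right)} 186 = \left(-1\right) 186 = -186$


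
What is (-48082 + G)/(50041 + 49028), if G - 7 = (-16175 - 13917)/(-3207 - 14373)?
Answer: -211282102/435408255 ≈ -0.48525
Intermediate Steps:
G = 38288/4395 (G = 7 + (-16175 - 13917)/(-3207 - 14373) = 7 - 30092/(-17580) = 7 - 30092*(-1/17580) = 7 + 7523/4395 = 38288/4395 ≈ 8.7117)
(-48082 + G)/(50041 + 49028) = (-48082 + 38288/4395)/(50041 + 49028) = -211282102/4395/99069 = -211282102/4395*1/99069 = -211282102/435408255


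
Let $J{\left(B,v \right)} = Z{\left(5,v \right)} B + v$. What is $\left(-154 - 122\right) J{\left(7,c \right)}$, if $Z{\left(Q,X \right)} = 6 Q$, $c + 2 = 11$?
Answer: $-60444$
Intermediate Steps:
$c = 9$ ($c = -2 + 11 = 9$)
$J{\left(B,v \right)} = v + 30 B$ ($J{\left(B,v \right)} = 6 \cdot 5 B + v = 30 B + v = v + 30 B$)
$\left(-154 - 122\right) J{\left(7,c \right)} = \left(-154 - 122\right) \left(9 + 30 \cdot 7\right) = - 276 \left(9 + 210\right) = \left(-276\right) 219 = -60444$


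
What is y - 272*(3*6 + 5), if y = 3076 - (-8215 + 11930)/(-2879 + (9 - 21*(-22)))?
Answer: -7653725/2408 ≈ -3178.5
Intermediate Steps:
y = 7410723/2408 (y = 3076 - 3715/(-2879 + (9 + 462)) = 3076 - 3715/(-2879 + 471) = 3076 - 3715/(-2408) = 3076 - 3715*(-1)/2408 = 3076 - 1*(-3715/2408) = 3076 + 3715/2408 = 7410723/2408 ≈ 3077.5)
y - 272*(3*6 + 5) = 7410723/2408 - 272*(3*6 + 5) = 7410723/2408 - 272*(18 + 5) = 7410723/2408 - 272*23 = 7410723/2408 - 6256 = -7653725/2408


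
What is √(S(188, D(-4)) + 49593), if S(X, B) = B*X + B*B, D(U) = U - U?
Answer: √49593 ≈ 222.69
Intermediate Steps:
D(U) = 0
S(X, B) = B² + B*X (S(X, B) = B*X + B² = B² + B*X)
√(S(188, D(-4)) + 49593) = √(0*(0 + 188) + 49593) = √(0*188 + 49593) = √(0 + 49593) = √49593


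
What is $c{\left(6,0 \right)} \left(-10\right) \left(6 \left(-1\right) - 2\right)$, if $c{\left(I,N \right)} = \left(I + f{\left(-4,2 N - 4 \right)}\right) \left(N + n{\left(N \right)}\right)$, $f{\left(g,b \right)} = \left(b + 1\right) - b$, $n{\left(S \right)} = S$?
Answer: $0$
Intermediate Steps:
$f{\left(g,b \right)} = 1$ ($f{\left(g,b \right)} = \left(1 + b\right) - b = 1$)
$c{\left(I,N \right)} = 2 N \left(1 + I\right)$ ($c{\left(I,N \right)} = \left(I + 1\right) \left(N + N\right) = \left(1 + I\right) 2 N = 2 N \left(1 + I\right)$)
$c{\left(6,0 \right)} \left(-10\right) \left(6 \left(-1\right) - 2\right) = 2 \cdot 0 \left(1 + 6\right) \left(-10\right) \left(6 \left(-1\right) - 2\right) = 2 \cdot 0 \cdot 7 \left(-10\right) \left(-6 - 2\right) = 0 \left(-10\right) \left(-8\right) = 0 \left(-8\right) = 0$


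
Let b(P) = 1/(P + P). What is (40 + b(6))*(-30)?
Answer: -2405/2 ≈ -1202.5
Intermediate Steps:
b(P) = 1/(2*P)
(40 + b(6))*(-30) = (40 + (1/2)/6)*(-30) = (40 + (1/2)*(1/6))*(-30) = (40 + 1/12)*(-30) = (481/12)*(-30) = -2405/2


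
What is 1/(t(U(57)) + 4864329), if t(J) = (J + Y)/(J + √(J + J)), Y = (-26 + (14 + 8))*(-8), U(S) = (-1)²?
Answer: 810716/3943562595573 - 11*√2/7887125191146 ≈ 2.0558e-7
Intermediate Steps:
U(S) = 1
Y = 32 (Y = (-26 + 22)*(-8) = -4*(-8) = 32)
t(J) = (32 + J)/(J + √2*√J) (t(J) = (J + 32)/(J + √(J + J)) = (32 + J)/(J + √(2*J)) = (32 + J)/(J + √2*√J))
1/(t(U(57)) + 4864329) = 1/((32 + 1)/(1 + √2*√1) + 4864329) = 1/(33/(1 + √2*1) + 4864329) = 1/(33/(1 + √2) + 4864329) = 1/(4864329 + 33/(1 + √2))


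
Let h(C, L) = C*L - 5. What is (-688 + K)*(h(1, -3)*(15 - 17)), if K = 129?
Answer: -8944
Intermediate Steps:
h(C, L) = -5 + C*L
(-688 + K)*(h(1, -3)*(15 - 17)) = (-688 + 129)*((-5 + 1*(-3))*(15 - 17)) = -559*(-5 - 3)*(-2) = -(-4472)*(-2) = -559*16 = -8944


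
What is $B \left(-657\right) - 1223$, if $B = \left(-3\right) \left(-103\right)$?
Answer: $-204236$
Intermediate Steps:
$B = 309$
$B \left(-657\right) - 1223 = 309 \left(-657\right) - 1223 = -203013 - 1223 = -204236$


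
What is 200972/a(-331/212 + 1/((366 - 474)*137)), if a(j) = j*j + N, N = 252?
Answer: 30896974016300592/39116703927193 ≈ 789.87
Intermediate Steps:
a(j) = 252 + j² (a(j) = j*j + 252 = j² + 252 = 252 + j²)
200972/a(-331/212 + 1/((366 - 474)*137)) = 200972/(252 + (-331/212 + 1/((366 - 474)*137))²) = 200972/(252 + (-331*1/212 + (1/137)/(-108))²) = 200972/(252 + (-331/212 - 1/108*1/137)²) = 200972/(252 + (-331/212 - 1/14796)²) = 200972/(252 + (-612211/392094)²) = 200972/(252 + 374802308521/153737704836) = 200972/(39116703927193/153737704836) = 200972*(153737704836/39116703927193) = 30896974016300592/39116703927193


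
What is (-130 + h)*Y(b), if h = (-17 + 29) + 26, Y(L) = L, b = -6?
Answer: 552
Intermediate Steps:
h = 38 (h = 12 + 26 = 38)
(-130 + h)*Y(b) = (-130 + 38)*(-6) = -92*(-6) = 552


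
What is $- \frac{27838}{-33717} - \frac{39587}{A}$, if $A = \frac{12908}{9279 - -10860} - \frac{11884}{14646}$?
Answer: $\frac{3124564165570405}{13455038586} \approx 2.3222 \cdot 10^{5}$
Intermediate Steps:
$A = - \frac{399058}{2340919}$ ($A = \frac{12908}{9279 + 10860} - \frac{5942}{7323} = \frac{12908}{20139} - \frac{5942}{7323} = 12908 \cdot \frac{1}{20139} - \frac{5942}{7323} = \frac{1844}{2877} - \frac{5942}{7323} = - \frac{399058}{2340919} \approx -0.17047$)
$- \frac{27838}{-33717} - \frac{39587}{A} = - \frac{27838}{-33717} - \frac{39587}{- \frac{399058}{2340919}} = \left(-27838\right) \left(- \frac{1}{33717}\right) - - \frac{92669960453}{399058} = \frac{27838}{33717} + \frac{92669960453}{399058} = \frac{3124564165570405}{13455038586}$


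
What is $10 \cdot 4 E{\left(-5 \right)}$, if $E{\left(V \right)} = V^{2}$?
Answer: $1000$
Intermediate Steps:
$10 \cdot 4 E{\left(-5 \right)} = 10 \cdot 4 \left(-5\right)^{2} = 40 \cdot 25 = 1000$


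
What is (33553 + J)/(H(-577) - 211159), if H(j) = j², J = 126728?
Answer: 1619/1230 ≈ 1.3163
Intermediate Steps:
(33553 + J)/(H(-577) - 211159) = (33553 + 126728)/((-577)² - 211159) = 160281/(332929 - 211159) = 160281/121770 = 160281*(1/121770) = 1619/1230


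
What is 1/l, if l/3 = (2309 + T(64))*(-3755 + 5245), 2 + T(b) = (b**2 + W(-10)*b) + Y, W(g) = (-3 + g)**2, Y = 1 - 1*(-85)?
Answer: 1/77353350 ≈ 1.2928e-8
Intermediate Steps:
Y = 86 (Y = 1 + 85 = 86)
T(b) = 84 + b**2 + 169*b (T(b) = -2 + ((b**2 + (-3 - 10)**2*b) + 86) = -2 + ((b**2 + (-13)**2*b) + 86) = -2 + ((b**2 + 169*b) + 86) = -2 + (86 + b**2 + 169*b) = 84 + b**2 + 169*b)
l = 77353350 (l = 3*((2309 + (84 + 64**2 + 169*64))*(-3755 + 5245)) = 3*((2309 + (84 + 4096 + 10816))*1490) = 3*((2309 + 14996)*1490) = 3*(17305*1490) = 3*25784450 = 77353350)
1/l = 1/77353350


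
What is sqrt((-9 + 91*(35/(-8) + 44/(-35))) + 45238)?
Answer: sqrt(17886590)/20 ≈ 211.46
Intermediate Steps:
sqrt((-9 + 91*(35/(-8) + 44/(-35))) + 45238) = sqrt((-9 + 91*(35*(-1/8) + 44*(-1/35))) + 45238) = sqrt((-9 + 91*(-35/8 - 44/35)) + 45238) = sqrt((-9 + 91*(-1577/280)) + 45238) = sqrt((-9 - 20501/40) + 45238) = sqrt(-20861/40 + 45238) = sqrt(1788659/40) = sqrt(17886590)/20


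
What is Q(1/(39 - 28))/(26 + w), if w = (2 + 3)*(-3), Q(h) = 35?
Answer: 35/11 ≈ 3.1818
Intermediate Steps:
w = -15 (w = 5*(-3) = -15)
Q(1/(39 - 28))/(26 + w) = 35/(26 - 15) = 35/11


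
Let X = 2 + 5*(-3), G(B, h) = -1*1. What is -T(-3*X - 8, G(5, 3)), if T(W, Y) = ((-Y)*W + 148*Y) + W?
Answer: 86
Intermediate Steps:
G(B, h) = -1
X = -13 (X = 2 - 15 = -13)
T(W, Y) = W + 148*Y - W*Y (T(W, Y) = (-W*Y + 148*Y) + W = (148*Y - W*Y) + W = W + 148*Y - W*Y)
-T(-3*X - 8, G(5, 3)) = -((-3*(-13) - 8) + 148*(-1) - 1*(-3*(-13) - 8)*(-1)) = -((39 - 8) - 148 - 1*(39 - 8)*(-1)) = -(31 - 148 - 1*31*(-1)) = -(31 - 148 + 31) = -1*(-86) = 86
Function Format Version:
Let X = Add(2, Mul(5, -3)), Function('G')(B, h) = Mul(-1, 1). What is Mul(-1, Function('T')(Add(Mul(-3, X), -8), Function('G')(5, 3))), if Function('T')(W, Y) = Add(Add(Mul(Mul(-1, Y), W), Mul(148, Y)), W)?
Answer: 86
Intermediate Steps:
Function('G')(B, h) = -1
X = -13 (X = Add(2, -15) = -13)
Function('T')(W, Y) = Add(W, Mul(148, Y), Mul(-1, W, Y)) (Function('T')(W, Y) = Add(Add(Mul(-1, W, Y), Mul(148, Y)), W) = Add(Add(Mul(148, Y), Mul(-1, W, Y)), W) = Add(W, Mul(148, Y), Mul(-1, W, Y)))
Mul(-1, Function('T')(Add(Mul(-3, X), -8), Function('G')(5, 3))) = Mul(-1, Add(Add(Mul(-3, -13), -8), Mul(148, -1), Mul(-1, Add(Mul(-3, -13), -8), -1))) = Mul(-1, Add(Add(39, -8), -148, Mul(-1, Add(39, -8), -1))) = Mul(-1, Add(31, -148, Mul(-1, 31, -1))) = Mul(-1, Add(31, -148, 31)) = Mul(-1, -86) = 86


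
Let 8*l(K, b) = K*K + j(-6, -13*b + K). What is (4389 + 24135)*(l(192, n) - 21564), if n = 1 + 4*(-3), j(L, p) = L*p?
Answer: -490819599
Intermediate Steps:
n = -11 (n = 1 - 12 = -11)
l(K, b) = -3*K/4 + K²/8 + 39*b/4 (l(K, b) = (K*K - 6*(-13*b + K))/8 = (K² - 6*(K - 13*b))/8 = (K² + (-6*K + 78*b))/8 = (K² - 6*K + 78*b)/8 = -3*K/4 + K²/8 + 39*b/4)
(4389 + 24135)*(l(192, n) - 21564) = (4389 + 24135)*((-¾*192 + (⅛)*192² + (39/4)*(-11)) - 21564) = 28524*((-144 + (⅛)*36864 - 429/4) - 21564) = 28524*((-144 + 4608 - 429/4) - 21564) = 28524*(17427/4 - 21564) = 28524*(-68829/4) = -490819599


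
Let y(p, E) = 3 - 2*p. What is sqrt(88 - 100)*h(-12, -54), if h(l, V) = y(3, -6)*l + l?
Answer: 48*I*sqrt(3) ≈ 83.138*I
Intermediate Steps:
h(l, V) = -2*l (h(l, V) = (3 - 2*3)*l + l = (3 - 6)*l + l = -3*l + l = -2*l)
sqrt(88 - 100)*h(-12, -54) = sqrt(88 - 100)*(-2*(-12)) = sqrt(-12)*24 = (2*I*sqrt(3))*24 = 48*I*sqrt(3)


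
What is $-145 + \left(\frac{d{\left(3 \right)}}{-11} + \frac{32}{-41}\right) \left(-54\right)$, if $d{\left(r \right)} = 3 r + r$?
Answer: $- \frac{19819}{451} \approx -43.945$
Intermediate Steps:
$d{\left(r \right)} = 4 r$
$-145 + \left(\frac{d{\left(3 \right)}}{-11} + \frac{32}{-41}\right) \left(-54\right) = -145 + \left(\frac{4 \cdot 3}{-11} + \frac{32}{-41}\right) \left(-54\right) = -145 + \left(12 \left(- \frac{1}{11}\right) + 32 \left(- \frac{1}{41}\right)\right) \left(-54\right) = -145 + \left(- \frac{12}{11} - \frac{32}{41}\right) \left(-54\right) = -145 - - \frac{45576}{451} = -145 + \frac{45576}{451} = - \frac{19819}{451}$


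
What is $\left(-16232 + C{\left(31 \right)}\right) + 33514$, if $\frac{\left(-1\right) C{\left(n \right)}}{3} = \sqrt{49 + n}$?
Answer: $17282 - 12 \sqrt{5} \approx 17255.0$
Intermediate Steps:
$C{\left(n \right)} = - 3 \sqrt{49 + n}$
$\left(-16232 + C{\left(31 \right)}\right) + 33514 = \left(-16232 - 3 \sqrt{49 + 31}\right) + 33514 = \left(-16232 - 3 \sqrt{80}\right) + 33514 = \left(-16232 - 3 \cdot 4 \sqrt{5}\right) + 33514 = \left(-16232 - 12 \sqrt{5}\right) + 33514 = 17282 - 12 \sqrt{5}$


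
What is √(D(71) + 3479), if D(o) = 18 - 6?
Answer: √3491 ≈ 59.085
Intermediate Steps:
D(o) = 12
√(D(71) + 3479) = √(12 + 3479) = √3491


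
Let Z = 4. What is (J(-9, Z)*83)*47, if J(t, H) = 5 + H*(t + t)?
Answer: -261367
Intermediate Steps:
J(t, H) = 5 + 2*H*t (J(t, H) = 5 + H*(2*t) = 5 + 2*H*t)
(J(-9, Z)*83)*47 = ((5 + 2*4*(-9))*83)*47 = ((5 - 72)*83)*47 = -67*83*47 = -5561*47 = -261367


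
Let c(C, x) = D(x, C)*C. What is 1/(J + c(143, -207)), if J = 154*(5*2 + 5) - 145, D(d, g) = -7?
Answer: 1/1164 ≈ 0.00085911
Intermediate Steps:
c(C, x) = -7*C
J = 2165 (J = 154*(10 + 5) - 145 = 154*15 - 145 = 2310 - 145 = 2165)
1/(J + c(143, -207)) = 1/(2165 - 7*143) = 1/(2165 - 1001) = 1/1164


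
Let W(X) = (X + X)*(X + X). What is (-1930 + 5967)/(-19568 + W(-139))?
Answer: 4037/57716 ≈ 0.069946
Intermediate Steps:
W(X) = 4*X² (W(X) = (2*X)*(2*X) = 4*X²)
(-1930 + 5967)/(-19568 + W(-139)) = (-1930 + 5967)/(-19568 + 4*(-139)²) = 4037/(-19568 + 4*19321) = 4037/(-19568 + 77284) = 4037/57716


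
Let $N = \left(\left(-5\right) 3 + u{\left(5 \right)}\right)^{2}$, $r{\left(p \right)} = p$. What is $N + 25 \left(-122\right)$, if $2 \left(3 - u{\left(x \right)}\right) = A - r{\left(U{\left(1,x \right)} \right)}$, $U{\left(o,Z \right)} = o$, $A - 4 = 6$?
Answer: $- \frac{11111}{4} \approx -2777.8$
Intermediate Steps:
$A = 10$ ($A = 4 + 6 = 10$)
$u{\left(x \right)} = - \frac{3}{2}$ ($u{\left(x \right)} = 3 - \frac{10 - 1}{2} = 3 - \frac{9}{2} = - \frac{3}{2}$)
$N = \frac{1089}{4}$ ($N = \left(\left(-5\right) 3 - \frac{3}{2}\right)^{2} = \left(-15 - \frac{3}{2}\right)^{2} = \left(- \frac{33}{2}\right)^{2} = \frac{1089}{4} \approx 272.25$)
$N + 25 \left(-122\right) = \frac{1089}{4} + 25 \left(-122\right) = \frac{1089}{4} - 3050 = - \frac{11111}{4}$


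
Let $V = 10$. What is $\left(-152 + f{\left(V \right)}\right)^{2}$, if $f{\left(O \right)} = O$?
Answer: $20164$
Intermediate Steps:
$\left(-152 + f{\left(V \right)}\right)^{2} = \left(-152 + 10\right)^{2} = \left(-142\right)^{2} = 20164$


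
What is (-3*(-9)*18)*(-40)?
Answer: -19440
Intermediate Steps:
(-3*(-9)*18)*(-40) = (27*18)*(-40) = 486*(-40) = -19440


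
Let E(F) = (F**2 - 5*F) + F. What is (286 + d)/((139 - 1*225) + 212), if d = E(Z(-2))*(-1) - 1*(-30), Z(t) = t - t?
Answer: 158/63 ≈ 2.5079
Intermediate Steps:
Z(t) = 0
E(F) = F**2 - 4*F
d = 30 (d = (0*(-4 + 0))*(-1) - 1*(-30) = (0*(-4))*(-1) + 30 = 0*(-1) + 30 = 0 + 30 = 30)
(286 + d)/((139 - 1*225) + 212) = (286 + 30)/((139 - 1*225) + 212) = 316/((139 - 225) + 212) = 316/(-86 + 212) = 316/126 = 316*(1/126) = 158/63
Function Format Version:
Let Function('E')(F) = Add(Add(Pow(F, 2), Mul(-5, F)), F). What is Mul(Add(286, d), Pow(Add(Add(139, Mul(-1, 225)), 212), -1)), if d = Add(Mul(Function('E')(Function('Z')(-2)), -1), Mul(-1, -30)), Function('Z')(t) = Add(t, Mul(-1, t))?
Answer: Rational(158, 63) ≈ 2.5079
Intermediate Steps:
Function('Z')(t) = 0
Function('E')(F) = Add(Pow(F, 2), Mul(-4, F))
d = 30 (d = Add(Mul(Mul(0, Add(-4, 0)), -1), Mul(-1, -30)) = Add(Mul(Mul(0, -4), -1), 30) = Add(Mul(0, -1), 30) = Add(0, 30) = 30)
Mul(Add(286, d), Pow(Add(Add(139, Mul(-1, 225)), 212), -1)) = Mul(Add(286, 30), Pow(Add(Add(139, Mul(-1, 225)), 212), -1)) = Mul(316, Pow(Add(Add(139, -225), 212), -1)) = Mul(316, Pow(Add(-86, 212), -1)) = Mul(316, Pow(126, -1)) = Mul(316, Rational(1, 126)) = Rational(158, 63)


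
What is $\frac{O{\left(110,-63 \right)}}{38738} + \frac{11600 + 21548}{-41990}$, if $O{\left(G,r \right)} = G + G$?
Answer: $- \frac{318712356}{406652155} \approx -0.78375$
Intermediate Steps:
$O{\left(G,r \right)} = 2 G$
$\frac{O{\left(110,-63 \right)}}{38738} + \frac{11600 + 21548}{-41990} = \frac{2 \cdot 110}{38738} + \frac{11600 + 21548}{-41990} = 220 \cdot \frac{1}{38738} + 33148 \left(- \frac{1}{41990}\right) = \frac{110}{19369} - \frac{16574}{20995} = - \frac{318712356}{406652155}$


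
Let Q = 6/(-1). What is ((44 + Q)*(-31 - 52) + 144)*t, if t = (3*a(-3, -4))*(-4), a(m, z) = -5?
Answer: -180600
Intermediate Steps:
Q = -6 (Q = 6*(-1) = -6)
t = 60 (t = (3*(-5))*(-4) = -15*(-4) = 60)
((44 + Q)*(-31 - 52) + 144)*t = ((44 - 6)*(-31 - 52) + 144)*60 = (38*(-83) + 144)*60 = (-3154 + 144)*60 = -3010*60 = -180600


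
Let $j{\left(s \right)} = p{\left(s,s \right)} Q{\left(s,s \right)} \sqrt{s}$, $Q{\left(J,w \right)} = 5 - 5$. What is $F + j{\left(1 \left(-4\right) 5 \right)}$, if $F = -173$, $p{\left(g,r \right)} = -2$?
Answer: $-173$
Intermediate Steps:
$Q{\left(J,w \right)} = 0$ ($Q{\left(J,w \right)} = 5 - 5 = 0$)
$j{\left(s \right)} = 0$ ($j{\left(s \right)} = \left(-2\right) 0 \sqrt{s} = 0 \sqrt{s} = 0$)
$F + j{\left(1 \left(-4\right) 5 \right)} = -173 + 0 = -173$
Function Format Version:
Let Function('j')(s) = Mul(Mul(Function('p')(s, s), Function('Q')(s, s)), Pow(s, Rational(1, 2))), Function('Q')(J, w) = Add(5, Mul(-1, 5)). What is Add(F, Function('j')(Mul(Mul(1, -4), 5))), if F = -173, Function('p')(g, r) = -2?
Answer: -173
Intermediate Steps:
Function('Q')(J, w) = 0 (Function('Q')(J, w) = Add(5, -5) = 0)
Function('j')(s) = 0 (Function('j')(s) = Mul(Mul(-2, 0), Pow(s, Rational(1, 2))) = Mul(0, Pow(s, Rational(1, 2))) = 0)
Add(F, Function('j')(Mul(Mul(1, -4), 5))) = Add(-173, 0) = -173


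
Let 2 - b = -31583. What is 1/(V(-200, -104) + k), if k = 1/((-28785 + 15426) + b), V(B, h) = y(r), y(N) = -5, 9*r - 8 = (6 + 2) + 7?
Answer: -18226/91129 ≈ -0.20000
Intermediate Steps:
b = 31585 (b = 2 - 1*(-31583) = 2 + 31583 = 31585)
r = 23/9 (r = 8/9 + ((6 + 2) + 7)/9 = 8/9 + (8 + 7)/9 = 8/9 + (⅑)*15 = 8/9 + 5/3 = 23/9 ≈ 2.5556)
V(B, h) = -5
k = 1/18226 (k = 1/((-28785 + 15426) + 31585) = 1/(-13359 + 31585) = 1/18226 ≈ 5.4867e-5)
1/(V(-200, -104) + k) = 1/(-5 + 1/18226) = 1/(-91129/18226) = -18226/91129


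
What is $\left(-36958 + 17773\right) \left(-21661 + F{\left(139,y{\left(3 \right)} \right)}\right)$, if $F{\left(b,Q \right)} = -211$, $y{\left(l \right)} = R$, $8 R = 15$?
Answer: $419614320$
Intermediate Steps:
$R = \frac{15}{8}$ ($R = \frac{1}{8} \cdot 15 = \frac{15}{8} \approx 1.875$)
$y{\left(l \right)} = \frac{15}{8}$
$\left(-36958 + 17773\right) \left(-21661 + F{\left(139,y{\left(3 \right)} \right)}\right) = \left(-36958 + 17773\right) \left(-21661 - 211\right) = \left(-19185\right) \left(-21872\right) = 419614320$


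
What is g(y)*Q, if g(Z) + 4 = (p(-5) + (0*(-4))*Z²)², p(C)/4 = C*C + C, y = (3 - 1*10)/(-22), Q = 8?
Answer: 51168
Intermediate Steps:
y = 7/22 (y = (3 - 10)*(-1/22) = -7*(-1/22) = 7/22 ≈ 0.31818)
p(C) = 4*C + 4*C² (p(C) = 4*(C*C + C) = 4*(C² + C) = 4*(C + C²) = 4*C + 4*C²)
g(Z) = 6396 (g(Z) = -4 + (4*(-5)*(1 - 5) + (0*(-4))*Z²)² = -4 + (4*(-5)*(-4) + 0*Z²)² = -4 + (80 + 0)² = -4 + 80² = -4 + 6400 = 6396)
g(y)*Q = 6396*8 = 51168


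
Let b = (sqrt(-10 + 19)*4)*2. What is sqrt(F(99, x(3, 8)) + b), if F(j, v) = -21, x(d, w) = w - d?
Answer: sqrt(3) ≈ 1.7320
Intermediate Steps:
b = 24 (b = (sqrt(9)*4)*2 = (3*4)*2 = 12*2 = 24)
sqrt(F(99, x(3, 8)) + b) = sqrt(-21 + 24) = sqrt(3)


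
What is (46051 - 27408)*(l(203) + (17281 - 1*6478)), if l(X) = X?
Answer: 205184858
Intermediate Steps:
(46051 - 27408)*(l(203) + (17281 - 1*6478)) = (46051 - 27408)*(203 + (17281 - 1*6478)) = 18643*(203 + (17281 - 6478)) = 18643*(203 + 10803) = 18643*11006 = 205184858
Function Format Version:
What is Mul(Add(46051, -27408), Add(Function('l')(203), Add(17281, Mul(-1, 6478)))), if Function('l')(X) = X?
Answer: 205184858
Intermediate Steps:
Mul(Add(46051, -27408), Add(Function('l')(203), Add(17281, Mul(-1, 6478)))) = Mul(Add(46051, -27408), Add(203, Add(17281, Mul(-1, 6478)))) = Mul(18643, Add(203, Add(17281, -6478))) = Mul(18643, Add(203, 10803)) = Mul(18643, 11006) = 205184858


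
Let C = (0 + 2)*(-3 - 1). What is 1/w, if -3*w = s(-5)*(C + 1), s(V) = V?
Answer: -3/35 ≈ -0.085714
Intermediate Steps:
C = -8 (C = 2*(-4) = -8)
w = -35/3 (w = -(-5)*(-8 + 1)/3 = -(-5)*(-7)/3 = -1/3*35 = -35/3 ≈ -11.667)
1/w = 1/(-35/3) = -3/35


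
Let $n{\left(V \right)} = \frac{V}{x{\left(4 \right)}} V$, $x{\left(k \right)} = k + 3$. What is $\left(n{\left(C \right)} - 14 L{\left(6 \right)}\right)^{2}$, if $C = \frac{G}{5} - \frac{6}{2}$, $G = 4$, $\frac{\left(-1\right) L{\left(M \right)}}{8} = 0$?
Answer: $\frac{14641}{30625} \approx 0.47807$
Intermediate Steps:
$x{\left(k \right)} = 3 + k$
$L{\left(M \right)} = 0$ ($L{\left(M \right)} = \left(-8\right) 0 = 0$)
$C = - \frac{11}{5}$ ($C = \frac{4}{5} - \frac{6}{2} = 4 \cdot \frac{1}{5} - 3 = \frac{4}{5} - 3 = - \frac{11}{5} \approx -2.2$)
$n{\left(V \right)} = \frac{V^{2}}{7}$ ($n{\left(V \right)} = \frac{V}{3 + 4} V = \frac{V}{7} V = \frac{V^{2}}{7}$)
$\left(n{\left(C \right)} - 14 L{\left(6 \right)}\right)^{2} = \left(\frac{\left(- \frac{11}{5}\right)^{2}}{7} - 0\right)^{2} = \left(\frac{1}{7} \cdot \frac{121}{25} + 0\right)^{2} = \left(\frac{121}{175} + 0\right)^{2} = \left(\frac{121}{175}\right)^{2} = \frac{14641}{30625}$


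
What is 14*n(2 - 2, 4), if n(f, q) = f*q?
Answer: 0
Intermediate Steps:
14*n(2 - 2, 4) = 14*((2 - 2)*4) = 14*(0*4) = 14*0 = 0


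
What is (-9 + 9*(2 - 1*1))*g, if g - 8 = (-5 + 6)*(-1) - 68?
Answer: 0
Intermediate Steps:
g = -61 (g = 8 + ((-5 + 6)*(-1) - 68) = 8 + (1*(-1) - 68) = 8 + (-1 - 68) = 8 - 69 = -61)
(-9 + 9*(2 - 1*1))*g = (-9 + 9*(2 - 1*1))*(-61) = (-9 + 9*(2 - 1))*(-61) = (-9 + 9*1)*(-61) = (-9 + 9)*(-61) = 0*(-61) = 0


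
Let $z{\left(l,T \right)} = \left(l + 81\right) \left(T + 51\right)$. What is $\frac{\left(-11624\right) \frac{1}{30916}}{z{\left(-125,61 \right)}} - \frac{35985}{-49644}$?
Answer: $\frac{1165611709}{1607879328} \approx 0.72494$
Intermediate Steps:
$z{\left(l,T \right)} = \left(51 + T\right) \left(81 + l\right)$ ($z{\left(l,T \right)} = \left(81 + l\right) \left(51 + T\right) = \left(51 + T\right) \left(81 + l\right)$)
$\frac{\left(-11624\right) \frac{1}{30916}}{z{\left(-125,61 \right)}} - \frac{35985}{-49644} = \frac{\left(-11624\right) \frac{1}{30916}}{4131 + 51 \left(-125\right) + 81 \cdot 61 + 61 \left(-125\right)} - \frac{35985}{-49644} = \frac{\left(-11624\right) \frac{1}{30916}}{4131 - 6375 + 4941 - 7625} - - \frac{11995}{16548} = - \frac{2906}{7729 \left(-4928\right)} + \frac{11995}{16548} = \left(- \frac{2906}{7729}\right) \left(- \frac{1}{4928}\right) + \frac{11995}{16548} = \frac{1453}{19044256} + \frac{11995}{16548} = \frac{1165611709}{1607879328}$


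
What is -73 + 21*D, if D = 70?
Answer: 1397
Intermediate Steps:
-73 + 21*D = -73 + 21*70 = -73 + 1470 = 1397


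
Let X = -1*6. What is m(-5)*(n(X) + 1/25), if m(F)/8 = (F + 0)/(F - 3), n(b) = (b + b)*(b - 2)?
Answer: 2401/5 ≈ 480.20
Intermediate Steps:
X = -6
n(b) = 2*b*(-2 + b) (n(b) = (2*b)*(-2 + b) = 2*b*(-2 + b))
m(F) = 8*F/(-3 + F) (m(F) = 8*((F + 0)/(F - 3)) = 8*(F/(-3 + F)) = 8*F/(-3 + F))
m(-5)*(n(X) + 1/25) = (8*(-5)/(-3 - 5))*(2*(-6)*(-2 - 6) + 1/25) = (8*(-5)/(-8))*(2*(-6)*(-8) + 1/25) = (8*(-5)*(-⅛))*(96 + 1/25) = 5*(2401/25) = 2401/5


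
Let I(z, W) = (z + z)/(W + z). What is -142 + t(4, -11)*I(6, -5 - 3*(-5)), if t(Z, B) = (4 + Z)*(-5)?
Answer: -172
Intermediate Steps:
t(Z, B) = -20 - 5*Z
I(z, W) = 2*z/(W + z) (I(z, W) = (2*z)/(W + z) = 2*z/(W + z))
-142 + t(4, -11)*I(6, -5 - 3*(-5)) = -142 + (-20 - 5*4)*(2*6/((-5 - 3*(-5)) + 6)) = -142 + (-20 - 20)*(2*6/((-5 + 15) + 6)) = -142 - 80*6/(10 + 6) = -142 - 80*6/16 = -142 - 40*¾ = -142 - 30 = -172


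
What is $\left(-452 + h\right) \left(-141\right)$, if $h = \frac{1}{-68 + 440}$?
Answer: $\frac{7902721}{124} \approx 63732.0$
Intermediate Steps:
$h = \frac{1}{372} \approx 0.0026882$
$\left(-452 + h\right) \left(-141\right) = \left(-452 + \frac{1}{372}\right) \left(-141\right) = \left(- \frac{168143}{372}\right) \left(-141\right) = \frac{7902721}{124}$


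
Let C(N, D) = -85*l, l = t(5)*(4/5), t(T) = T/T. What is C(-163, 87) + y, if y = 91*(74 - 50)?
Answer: 2116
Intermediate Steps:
t(T) = 1
l = ⅘ (l = 1*(4/5) = 1*(4*(⅕)) = 1*(⅘) = ⅘ ≈ 0.80000)
y = 2184 (y = 91*24 = 2184)
C(N, D) = -68 (C(N, D) = -85*⅘ = -68)
C(-163, 87) + y = -68 + 2184 = 2116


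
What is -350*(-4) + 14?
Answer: 1414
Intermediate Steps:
-350*(-4) + 14 = -14*(-100) + 14 = 1400 + 14 = 1414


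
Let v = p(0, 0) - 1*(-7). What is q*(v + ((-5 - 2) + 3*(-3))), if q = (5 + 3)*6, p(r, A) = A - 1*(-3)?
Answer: -288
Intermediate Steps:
p(r, A) = 3 + A (p(r, A) = A + 3 = 3 + A)
v = 10 (v = (3 + 0) - 1*(-7) = 3 + 7 = 10)
q = 48 (q = 8*6 = 48)
q*(v + ((-5 - 2) + 3*(-3))) = 48*(10 + ((-5 - 2) + 3*(-3))) = 48*(10 + (-7 - 9)) = 48*(10 - 16) = 48*(-6) = -288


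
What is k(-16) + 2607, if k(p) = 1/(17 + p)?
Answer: 2608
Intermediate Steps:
k(-16) + 2607 = 1/(17 - 16) + 2607 = 1/1 + 2607 = 1 + 2607 = 2608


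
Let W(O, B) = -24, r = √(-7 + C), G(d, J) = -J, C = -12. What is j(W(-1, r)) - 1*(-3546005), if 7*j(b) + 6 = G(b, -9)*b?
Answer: 24821813/7 ≈ 3.5460e+6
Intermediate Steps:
r = I*√19 (r = √(-7 - 12) = √(-19) = I*√19 ≈ 4.3589*I)
j(b) = -6/7 + 9*b/7 (j(b) = -6/7 + ((-1*(-9))*b)/7 = -6/7 + (9*b)/7 = -6/7 + 9*b/7)
j(W(-1, r)) - 1*(-3546005) = (-6/7 + (9/7)*(-24)) - 1*(-3546005) = (-6/7 - 216/7) + 3546005 = -222/7 + 3546005 = 24821813/7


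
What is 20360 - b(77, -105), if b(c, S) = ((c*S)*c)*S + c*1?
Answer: -65346942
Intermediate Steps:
b(c, S) = c + S²*c² (b(c, S) = ((S*c)*c)*S + c = (S*c²)*S + c = S²*c² + c = c + S²*c²)
20360 - b(77, -105) = 20360 - 77*(1 + 77*(-105)²) = 20360 - 77*(1 + 77*11025) = 20360 - 77*(1 + 848925) = 20360 - 77*848926 = 20360 - 1*65367302 = 20360 - 65367302 = -65346942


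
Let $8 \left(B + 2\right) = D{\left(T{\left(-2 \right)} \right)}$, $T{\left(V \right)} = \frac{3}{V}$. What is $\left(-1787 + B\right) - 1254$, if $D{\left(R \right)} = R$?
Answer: $- \frac{48691}{16} \approx -3043.2$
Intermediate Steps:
$B = - \frac{35}{16}$ ($B = -2 + \frac{3 \frac{1}{-2}}{8} = -2 + \frac{3 \left(- \frac{1}{2}\right)}{8} = -2 + \frac{1}{8} \left(- \frac{3}{2}\right) = -2 - \frac{3}{16} = - \frac{35}{16} \approx -2.1875$)
$\left(-1787 + B\right) - 1254 = \left(-1787 - \frac{35}{16}\right) - 1254 = - \frac{28627}{16} - 1254 = - \frac{48691}{16}$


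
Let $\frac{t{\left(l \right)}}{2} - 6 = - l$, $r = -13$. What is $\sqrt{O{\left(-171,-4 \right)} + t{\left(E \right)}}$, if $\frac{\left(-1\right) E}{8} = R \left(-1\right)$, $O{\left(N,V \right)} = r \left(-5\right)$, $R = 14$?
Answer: $7 i \sqrt{3} \approx 12.124 i$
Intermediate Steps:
$O{\left(N,V \right)} = 65$ ($O{\left(N,V \right)} = \left(-13\right) \left(-5\right) = 65$)
$E = 112$ ($E = - 8 \cdot 14 \left(-1\right) = \left(-8\right) \left(-14\right) = 112$)
$t{\left(l \right)} = 12 - 2 l$ ($t{\left(l \right)} = 12 + 2 \left(- l\right) = 12 - 2 l$)
$\sqrt{O{\left(-171,-4 \right)} + t{\left(E \right)}} = \sqrt{65 + \left(12 - 224\right)} = \sqrt{65 - 212} = \sqrt{-147} = 7 i \sqrt{3}$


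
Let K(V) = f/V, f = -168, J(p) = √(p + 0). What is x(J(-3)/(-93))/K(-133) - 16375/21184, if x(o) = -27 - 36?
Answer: -1072927/21184 ≈ -50.648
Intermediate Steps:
J(p) = √p
K(V) = -168/V
x(o) = -63
x(J(-3)/(-93))/K(-133) - 16375/21184 = -63/((-168/(-133))) - 16375/21184 = -63/((-168*(-1/133))) - 16375*1/21184 = -63/24/19 - 16375/21184 = -63*19/24 - 16375/21184 = -399/8 - 16375/21184 = -1072927/21184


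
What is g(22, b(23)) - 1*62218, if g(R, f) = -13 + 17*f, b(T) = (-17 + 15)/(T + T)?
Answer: -1431330/23 ≈ -62232.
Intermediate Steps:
b(T) = -1/T (b(T) = -2*1/(2*T) = -1/T)
g(22, b(23)) - 1*62218 = (-13 + 17*(-1/23)) - 1*62218 = (-13 + 17*(-1*1/23)) - 62218 = (-13 + 17*(-1/23)) - 62218 = (-13 - 17/23) - 62218 = -316/23 - 62218 = -1431330/23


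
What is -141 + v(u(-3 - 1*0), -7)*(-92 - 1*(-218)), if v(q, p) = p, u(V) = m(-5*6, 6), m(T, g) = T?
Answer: -1023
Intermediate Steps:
u(V) = -30 (u(V) = -5*6 = -30)
-141 + v(u(-3 - 1*0), -7)*(-92 - 1*(-218)) = -141 - 7*(-92 - 1*(-218)) = -141 - 7*(-92 + 218) = -141 - 7*126 = -141 - 882 = -1023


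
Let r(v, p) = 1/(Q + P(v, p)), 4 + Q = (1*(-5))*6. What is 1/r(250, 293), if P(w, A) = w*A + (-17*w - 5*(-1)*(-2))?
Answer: 68956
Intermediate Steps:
P(w, A) = -10 - 17*w + A*w (P(w, A) = A*w + (-17*w + 5*(-2)) = A*w + (-17*w - 10) = A*w + (-10 - 17*w) = -10 - 17*w + A*w)
Q = -34 (Q = -4 + (1*(-5))*6 = -4 - 5*6 = -4 - 30 = -34)
r(v, p) = 1/(-44 - 17*v + p*v) (r(v, p) = 1/(-34 + (-10 - 17*v + p*v)) = 1/(-44 - 17*v + p*v))
1/r(250, 293) = 1/(1/(-44 - 17*250 + 293*250)) = 1/(1/(-44 - 4250 + 73250)) = 1/(1/68956) = 68956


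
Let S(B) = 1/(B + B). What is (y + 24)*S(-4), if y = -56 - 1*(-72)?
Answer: -5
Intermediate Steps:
S(B) = 1/(2*B)
y = 16 (y = -56 + 72 = 16)
(y + 24)*S(-4) = (16 + 24)*((1/2)/(-4)) = 40*((1/2)*(-1/4)) = 40*(-1/8) = -5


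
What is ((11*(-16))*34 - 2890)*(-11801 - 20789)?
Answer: 289203660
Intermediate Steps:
((11*(-16))*34 - 2890)*(-11801 - 20789) = (-176*34 - 2890)*(-32590) = (-5984 - 2890)*(-32590) = -8874*(-32590) = 289203660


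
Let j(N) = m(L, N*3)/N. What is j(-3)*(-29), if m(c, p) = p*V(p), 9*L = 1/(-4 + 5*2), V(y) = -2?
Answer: 174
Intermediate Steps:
L = 1/54 (L = 1/(9*(-4 + 5*2)) = 1/(9*(-4 + 10)) = (⅑)/6 = (⅑)*(⅙) = 1/54 ≈ 0.018519)
m(c, p) = -2*p (m(c, p) = p*(-2) = -2*p)
j(N) = -6 (j(N) = (-2*N*3)/N = (-6*N)/N = -6)
j(-3)*(-29) = -6*(-29) = 174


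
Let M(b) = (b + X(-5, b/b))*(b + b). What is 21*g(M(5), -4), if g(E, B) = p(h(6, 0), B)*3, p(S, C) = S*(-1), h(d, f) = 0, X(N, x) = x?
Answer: 0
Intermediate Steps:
p(S, C) = -S
M(b) = 2*b*(1 + b) (M(b) = (b + b/b)*(b + b) = (b + 1)*(2*b) = (1 + b)*(2*b) = 2*b*(1 + b))
g(E, B) = 0 (g(E, B) = -1*0*3 = 0*3 = 0)
21*g(M(5), -4) = 21*0 = 0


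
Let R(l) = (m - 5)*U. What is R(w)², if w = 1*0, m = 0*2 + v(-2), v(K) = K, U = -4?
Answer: 784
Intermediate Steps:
m = -2 (m = 0*2 - 2 = 0 - 2 = -2)
w = 0
R(l) = 28 (R(l) = (-2 - 5)*(-4) = -7*(-4) = 28)
R(w)² = 28² = 784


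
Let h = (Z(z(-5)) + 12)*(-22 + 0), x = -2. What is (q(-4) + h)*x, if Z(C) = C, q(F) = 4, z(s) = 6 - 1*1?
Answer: 740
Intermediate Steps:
z(s) = 5 (z(s) = 6 - 1 = 5)
h = -374 (h = (5 + 12)*(-22 + 0) = 17*(-22) = -374)
(q(-4) + h)*x = (4 - 374)*(-2) = -370*(-2) = 740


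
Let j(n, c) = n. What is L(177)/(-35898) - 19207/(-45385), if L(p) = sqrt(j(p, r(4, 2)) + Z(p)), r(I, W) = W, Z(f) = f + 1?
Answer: 19207/45385 - sqrt(355)/35898 ≈ 0.42268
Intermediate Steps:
Z(f) = 1 + f
L(p) = sqrt(1 + 2*p) (L(p) = sqrt(p + (1 + p)) = sqrt(1 + 2*p))
L(177)/(-35898) - 19207/(-45385) = sqrt(1 + 2*177)/(-35898) - 19207/(-45385) = sqrt(1 + 354)*(-1/35898) - 19207*(-1/45385) = sqrt(355)*(-1/35898) + 19207/45385 = -sqrt(355)/35898 + 19207/45385 = 19207/45385 - sqrt(355)/35898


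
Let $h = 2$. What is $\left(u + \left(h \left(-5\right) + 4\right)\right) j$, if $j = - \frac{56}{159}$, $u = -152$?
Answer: $\frac{8848}{159} \approx 55.648$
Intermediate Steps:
$j = - \frac{56}{159}$ ($j = \left(-56\right) \frac{1}{159} = - \frac{56}{159} \approx -0.3522$)
$\left(u + \left(h \left(-5\right) + 4\right)\right) j = \left(-152 + \left(2 \left(-5\right) + 4\right)\right) \left(- \frac{56}{159}\right) = \left(-152 + \left(-10 + 4\right)\right) \left(- \frac{56}{159}\right) = \left(-152 - 6\right) \left(- \frac{56}{159}\right) = \left(-158\right) \left(- \frac{56}{159}\right) = \frac{8848}{159}$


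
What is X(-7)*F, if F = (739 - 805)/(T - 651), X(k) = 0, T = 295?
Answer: 0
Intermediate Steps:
F = 33/178 (F = (739 - 805)/(295 - 651) = -66/(-356) = -66*(-1/356) = 33/178 ≈ 0.18539)
X(-7)*F = 0*(33/178) = 0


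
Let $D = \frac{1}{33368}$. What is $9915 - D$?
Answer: $\frac{330843719}{33368} \approx 9915.0$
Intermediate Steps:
$D = \frac{1}{33368} \approx 2.9969 \cdot 10^{-5}$
$9915 - D = 9915 - \frac{1}{33368} = \frac{330843719}{33368}$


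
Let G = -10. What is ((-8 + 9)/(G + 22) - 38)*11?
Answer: -5005/12 ≈ -417.08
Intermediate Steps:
((-8 + 9)/(G + 22) - 38)*11 = ((-8 + 9)/(-10 + 22) - 38)*11 = (1/12 - 38)*11 = -455/12*11 = -5005/12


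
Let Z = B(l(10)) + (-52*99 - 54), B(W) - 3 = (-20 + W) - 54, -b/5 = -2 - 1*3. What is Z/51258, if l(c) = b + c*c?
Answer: -858/8543 ≈ -0.10043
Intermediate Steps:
b = 25 (b = -5*(-2 - 1*3) = -5*(-2 - 3) = -5*(-5) = 25)
l(c) = 25 + c² (l(c) = 25 + c*c = 25 + c²)
B(W) = -71 + W (B(W) = 3 + ((-20 + W) - 54) = 3 + (-74 + W) = -71 + W)
Z = -5148 (Z = (-71 + (25 + 10²)) + (-52*99 - 54) = (-71 + (25 + 100)) + (-5148 - 54) = (-71 + 125) - 5202 = 54 - 5202 = -5148)
Z/51258 = -5148/51258 = -5148*1/51258 = -858/8543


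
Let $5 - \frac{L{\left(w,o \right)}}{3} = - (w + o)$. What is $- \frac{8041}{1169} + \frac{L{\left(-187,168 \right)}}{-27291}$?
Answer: $- \frac{73132611}{10634393} \approx -6.877$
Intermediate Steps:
$L{\left(w,o \right)} = 15 + 3 o + 3 w$ ($L{\left(w,o \right)} = 15 - 3 \left(- (w + o)\right) = 15 - 3 \left(- (o + w)\right) = 15 - 3 \left(- o - w\right) = 15 + \left(3 o + 3 w\right) = 15 + 3 o + 3 w$)
$- \frac{8041}{1169} + \frac{L{\left(-187,168 \right)}}{-27291} = - \frac{8041}{1169} + \frac{15 + 3 \cdot 168 + 3 \left(-187\right)}{-27291} = \left(-8041\right) \frac{1}{1169} + \left(15 + 504 - 561\right) \left(- \frac{1}{27291}\right) = - \frac{8041}{1169} - - \frac{14}{9097} = - \frac{8041}{1169} + \frac{14}{9097} = - \frac{73132611}{10634393}$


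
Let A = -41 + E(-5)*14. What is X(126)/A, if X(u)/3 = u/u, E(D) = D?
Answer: -1/37 ≈ -0.027027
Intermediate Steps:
X(u) = 3 (X(u) = 3*(u/u) = 3*1 = 3)
A = -111 (A = -41 - 5*14 = -41 - 70 = -111)
X(126)/A = 3/(-111) = 3*(-1/111) = -1/37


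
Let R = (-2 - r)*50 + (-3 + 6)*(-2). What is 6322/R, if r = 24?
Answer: -3161/653 ≈ -4.8407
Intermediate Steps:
R = -1306 (R = (-2 - 1*24)*50 + (-3 + 6)*(-2) = (-2 - 24)*50 + 3*(-2) = -26*50 - 6 = -1300 - 6 = -1306)
6322/R = 6322/(-1306) = 6322*(-1/1306) = -3161/653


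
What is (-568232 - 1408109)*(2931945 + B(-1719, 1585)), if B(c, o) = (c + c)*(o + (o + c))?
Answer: 4064529066213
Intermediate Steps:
B(c, o) = 2*c*(c + 2*o) (B(c, o) = (2*c)*(o + (c + o)) = (2*c)*(c + 2*o) = 2*c*(c + 2*o))
(-568232 - 1408109)*(2931945 + B(-1719, 1585)) = (-568232 - 1408109)*(2931945 + 2*(-1719)*(-1719 + 2*1585)) = -1976341*(2931945 + 2*(-1719)*(-1719 + 3170)) = -1976341*(2931945 + 2*(-1719)*1451) = -1976341*(2931945 - 4988538) = -1976341*(-2056593) = 4064529066213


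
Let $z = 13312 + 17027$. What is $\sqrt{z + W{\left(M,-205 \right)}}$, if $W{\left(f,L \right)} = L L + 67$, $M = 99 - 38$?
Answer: $\sqrt{72431} \approx 269.13$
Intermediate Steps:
$M = 61$ ($M = 99 - 38 = 61$)
$W{\left(f,L \right)} = 67 + L^{2}$ ($W{\left(f,L \right)} = L^{2} + 67 = 67 + L^{2}$)
$z = 30339$
$\sqrt{z + W{\left(M,-205 \right)}} = \sqrt{30339 + \left(67 + \left(-205\right)^{2}\right)} = \sqrt{30339 + \left(67 + 42025\right)} = \sqrt{30339 + 42092} = \sqrt{72431}$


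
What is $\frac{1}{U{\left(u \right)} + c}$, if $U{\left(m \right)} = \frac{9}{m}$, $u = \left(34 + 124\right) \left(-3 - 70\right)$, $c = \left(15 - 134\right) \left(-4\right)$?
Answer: $\frac{11534}{5490175} \approx 0.0021008$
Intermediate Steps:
$c = 476$ ($c = \left(-119\right) \left(-4\right) = 476$)
$u = -11534$ ($u = 158 \left(-73\right) = -11534$)
$\frac{1}{U{\left(u \right)} + c} = \frac{1}{\frac{9}{-11534} + 476} = \frac{1}{9 \left(- \frac{1}{11534}\right) + 476} = \frac{1}{- \frac{9}{11534} + 476} = \frac{1}{\frac{5490175}{11534}} = \frac{11534}{5490175}$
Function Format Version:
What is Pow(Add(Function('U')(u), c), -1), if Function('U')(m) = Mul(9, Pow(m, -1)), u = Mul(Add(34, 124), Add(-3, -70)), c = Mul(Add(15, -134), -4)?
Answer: Rational(11534, 5490175) ≈ 0.0021008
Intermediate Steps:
c = 476 (c = Mul(-119, -4) = 476)
u = -11534 (u = Mul(158, -73) = -11534)
Pow(Add(Function('U')(u), c), -1) = Pow(Add(Mul(9, Pow(-11534, -1)), 476), -1) = Pow(Add(Mul(9, Rational(-1, 11534)), 476), -1) = Pow(Add(Rational(-9, 11534), 476), -1) = Pow(Rational(5490175, 11534), -1) = Rational(11534, 5490175)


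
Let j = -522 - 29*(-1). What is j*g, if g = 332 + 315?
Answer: -318971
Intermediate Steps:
g = 647
j = -493 (j = -522 + 29 = -493)
j*g = -493*647 = -318971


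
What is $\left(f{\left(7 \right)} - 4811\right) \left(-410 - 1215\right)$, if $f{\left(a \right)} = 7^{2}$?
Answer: $7738250$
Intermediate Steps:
$f{\left(a \right)} = 49$
$\left(f{\left(7 \right)} - 4811\right) \left(-410 - 1215\right) = \left(49 - 4811\right) \left(-410 - 1215\right) = \left(-4762\right) \left(-1625\right) = 7738250$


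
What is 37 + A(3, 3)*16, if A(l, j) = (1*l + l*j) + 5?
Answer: 309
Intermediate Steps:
A(l, j) = 5 + l + j*l (A(l, j) = (l + j*l) + 5 = 5 + l + j*l)
37 + A(3, 3)*16 = 37 + (5 + 3 + 3*3)*16 = 37 + (5 + 3 + 9)*16 = 37 + 17*16 = 37 + 272 = 309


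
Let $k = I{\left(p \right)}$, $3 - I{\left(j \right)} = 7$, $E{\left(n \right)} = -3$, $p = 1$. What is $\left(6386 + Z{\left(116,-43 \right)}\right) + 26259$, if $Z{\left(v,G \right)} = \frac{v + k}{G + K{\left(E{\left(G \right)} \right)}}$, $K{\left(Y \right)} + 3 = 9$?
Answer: $\frac{1207753}{37} \approx 32642.0$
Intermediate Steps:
$I{\left(j \right)} = -4$ ($I{\left(j \right)} = 3 - 7 = -4$)
$K{\left(Y \right)} = 6$ ($K{\left(Y \right)} = -3 + 9 = 6$)
$k = -4$
$Z{\left(v,G \right)} = \frac{-4 + v}{6 + G}$ ($Z{\left(v,G \right)} = \frac{v - 4}{G + 6} = \frac{-4 + v}{6 + G}$)
$\left(6386 + Z{\left(116,-43 \right)}\right) + 26259 = \left(6386 + \frac{-4 + 116}{6 - 43}\right) + 26259 = \left(6386 + \frac{1}{-37} \cdot 112\right) + 26259 = \left(6386 - \frac{112}{37}\right) + 26259 = \frac{236170}{37} + 26259 = \frac{1207753}{37}$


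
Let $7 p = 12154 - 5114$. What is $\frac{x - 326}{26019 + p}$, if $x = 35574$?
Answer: $\frac{246736}{189173} \approx 1.3043$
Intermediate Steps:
$p = \frac{7040}{7}$ ($p = \frac{12154 - 5114}{7} = \frac{1}{7} \cdot 7040 = \frac{7040}{7} \approx 1005.7$)
$\frac{x - 326}{26019 + p} = \frac{35574 - 326}{26019 + \frac{7040}{7}} = \frac{35248}{\frac{189173}{7}} = 35248 \cdot \frac{7}{189173} = \frac{246736}{189173}$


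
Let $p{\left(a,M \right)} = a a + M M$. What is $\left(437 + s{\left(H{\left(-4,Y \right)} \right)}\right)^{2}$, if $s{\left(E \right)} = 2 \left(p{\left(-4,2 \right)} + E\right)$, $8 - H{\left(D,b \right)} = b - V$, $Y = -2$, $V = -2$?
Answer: $243049$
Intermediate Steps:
$H{\left(D,b \right)} = 6 - b$ ($H{\left(D,b \right)} = 8 - \left(b - -2\right) = 8 - \left(b + 2\right) = 8 - \left(2 + b\right) = 6 - b$)
$p{\left(a,M \right)} = M^{2} + a^{2}$ ($p{\left(a,M \right)} = a^{2} + M^{2} = M^{2} + a^{2}$)
$s{\left(E \right)} = 40 + 2 E$ ($s{\left(E \right)} = 2 \left(\left(2^{2} + \left(-4\right)^{2}\right) + E\right) = 2 \left(\left(4 + 16\right) + E\right) = 2 \left(20 + E\right) = 40 + 2 E$)
$\left(437 + s{\left(H{\left(-4,Y \right)} \right)}\right)^{2} = \left(437 + \left(40 + 2 \left(6 - -2\right)\right)\right)^{2} = \left(437 + \left(40 + 2 \left(6 + 2\right)\right)\right)^{2} = \left(437 + \left(40 + 2 \cdot 8\right)\right)^{2} = \left(437 + \left(40 + 16\right)\right)^{2} = \left(437 + 56\right)^{2} = 493^{2} = 243049$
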